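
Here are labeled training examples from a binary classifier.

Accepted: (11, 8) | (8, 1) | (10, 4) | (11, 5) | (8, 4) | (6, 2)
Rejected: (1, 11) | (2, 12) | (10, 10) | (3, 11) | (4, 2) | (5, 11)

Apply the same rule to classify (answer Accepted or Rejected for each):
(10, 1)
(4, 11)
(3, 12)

Accepted, Rejected, Rejected

'Accepted' ⟺ first > second AND sum ≥ 8.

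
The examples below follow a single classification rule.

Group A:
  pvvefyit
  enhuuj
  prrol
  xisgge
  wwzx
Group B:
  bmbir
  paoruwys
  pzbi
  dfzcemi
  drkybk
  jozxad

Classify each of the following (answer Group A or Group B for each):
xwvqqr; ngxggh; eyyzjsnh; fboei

Group A, Group A, Group A, Group B

One predicate separates the groups cleanly: has a double letter.
xwvqqr: 'qq' doubled, qualifies → Group A. ngxggh: 'gg' doubled, qualifies → Group A. eyyzjsnh: 'yy' doubled, qualifies → Group A. fboei: no doubled letter, does not pass → Group B.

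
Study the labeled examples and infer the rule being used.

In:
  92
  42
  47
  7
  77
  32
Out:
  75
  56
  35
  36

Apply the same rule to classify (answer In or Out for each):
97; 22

Rule: ≡ 2 (mod 5). This holds for each 'In' example and fails for each 'Out' one.
97: 97 mod 5 = 2 — qualifies, so In. 22: 22 mod 5 = 2 — qualifies, so In.

In, In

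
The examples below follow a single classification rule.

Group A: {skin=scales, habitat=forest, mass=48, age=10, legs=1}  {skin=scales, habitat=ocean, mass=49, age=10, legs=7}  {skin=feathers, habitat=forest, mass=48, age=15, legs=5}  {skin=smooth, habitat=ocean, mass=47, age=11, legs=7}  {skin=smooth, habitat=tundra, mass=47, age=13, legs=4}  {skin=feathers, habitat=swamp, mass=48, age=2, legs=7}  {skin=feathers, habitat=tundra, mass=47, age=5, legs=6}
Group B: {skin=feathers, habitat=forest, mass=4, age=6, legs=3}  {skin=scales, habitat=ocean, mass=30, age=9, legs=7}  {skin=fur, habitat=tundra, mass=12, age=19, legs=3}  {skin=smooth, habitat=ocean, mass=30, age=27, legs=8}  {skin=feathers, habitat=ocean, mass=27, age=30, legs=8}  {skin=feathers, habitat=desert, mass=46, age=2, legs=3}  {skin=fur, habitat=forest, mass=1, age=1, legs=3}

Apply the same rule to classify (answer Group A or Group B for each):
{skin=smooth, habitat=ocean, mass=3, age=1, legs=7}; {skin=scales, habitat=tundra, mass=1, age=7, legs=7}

Group B, Group B

The classifier is using: mass ≥ 47.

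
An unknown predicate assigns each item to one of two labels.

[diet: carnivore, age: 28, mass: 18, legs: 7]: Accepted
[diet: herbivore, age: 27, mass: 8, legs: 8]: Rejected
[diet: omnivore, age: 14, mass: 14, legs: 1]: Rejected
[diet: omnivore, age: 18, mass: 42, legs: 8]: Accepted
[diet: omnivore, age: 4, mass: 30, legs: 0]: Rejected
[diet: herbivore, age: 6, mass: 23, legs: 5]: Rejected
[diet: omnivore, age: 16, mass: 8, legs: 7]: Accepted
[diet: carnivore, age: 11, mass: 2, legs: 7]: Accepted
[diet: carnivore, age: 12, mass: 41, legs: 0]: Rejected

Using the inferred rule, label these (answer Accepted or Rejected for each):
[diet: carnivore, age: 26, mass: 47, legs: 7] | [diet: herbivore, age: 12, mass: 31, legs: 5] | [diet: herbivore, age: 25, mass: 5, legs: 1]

Accepted, Rejected, Rejected

The common property of the 'Accepted' items is: legs = 7 OR age = 18. No 'Rejected' item has it.
[diet: carnivore, age: 26, mass: 47, legs: 7] → legs = 7, age = 26 → Accepted. [diet: herbivore, age: 12, mass: 31, legs: 5] → legs = 5, age = 12 → Rejected. [diet: herbivore, age: 25, mass: 5, legs: 1] → legs = 1, age = 25 → Rejected.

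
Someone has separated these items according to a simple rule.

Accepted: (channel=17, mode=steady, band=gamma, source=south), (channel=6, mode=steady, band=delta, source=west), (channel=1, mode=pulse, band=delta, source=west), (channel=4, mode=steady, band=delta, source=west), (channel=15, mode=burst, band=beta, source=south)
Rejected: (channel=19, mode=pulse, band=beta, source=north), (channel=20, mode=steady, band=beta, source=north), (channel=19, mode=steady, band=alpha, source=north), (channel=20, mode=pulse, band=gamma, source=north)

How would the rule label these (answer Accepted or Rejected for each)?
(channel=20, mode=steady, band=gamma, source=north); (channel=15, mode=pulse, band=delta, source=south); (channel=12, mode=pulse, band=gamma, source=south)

Rejected, Accepted, Accepted

All 'Accepted' examples share one property — channel ≤ 17 — and every 'Rejected' example lacks it.
(channel=20, mode=steady, band=gamma, source=north): channel = 20 — does not satisfy this, so Rejected.
(channel=15, mode=pulse, band=delta, source=south): channel = 15 — has this property, so Accepted.
(channel=12, mode=pulse, band=gamma, source=south): channel = 12 — has this property, so Accepted.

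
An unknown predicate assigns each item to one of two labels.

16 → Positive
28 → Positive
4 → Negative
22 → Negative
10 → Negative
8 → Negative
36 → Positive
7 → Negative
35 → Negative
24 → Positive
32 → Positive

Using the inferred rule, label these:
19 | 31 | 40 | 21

Negative, Negative, Positive, Negative

The classifier is using: multiple of 4 AND at least 10.
19: 19 = 4·4 + 3, 19 ≥ 10, does not fit → Negative.
31: 31 = 4·7 + 3, 31 ≥ 10, does not fit → Negative.
40: 40 = 4·10, 40 ≥ 10, fits → Positive.
21: 21 = 4·5 + 1, 21 ≥ 10, does not fit → Negative.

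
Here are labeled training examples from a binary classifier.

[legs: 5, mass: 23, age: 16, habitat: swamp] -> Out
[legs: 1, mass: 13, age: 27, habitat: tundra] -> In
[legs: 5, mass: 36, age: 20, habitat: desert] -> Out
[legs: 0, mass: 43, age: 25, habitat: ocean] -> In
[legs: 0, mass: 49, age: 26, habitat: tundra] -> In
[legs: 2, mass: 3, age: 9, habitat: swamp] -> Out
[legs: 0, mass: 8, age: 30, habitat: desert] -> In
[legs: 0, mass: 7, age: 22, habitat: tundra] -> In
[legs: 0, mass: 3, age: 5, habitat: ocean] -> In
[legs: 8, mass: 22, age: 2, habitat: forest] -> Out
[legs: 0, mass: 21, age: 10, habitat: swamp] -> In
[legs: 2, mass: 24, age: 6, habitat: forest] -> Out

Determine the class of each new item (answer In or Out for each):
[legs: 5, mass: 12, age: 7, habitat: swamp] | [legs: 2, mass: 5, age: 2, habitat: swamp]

Rule: legs ≤ 1. This holds for each 'In' example and fails for each 'Out' one.
[legs: 5, mass: 12, age: 7, habitat: swamp]: legs = 5 — does not pass, so Out. [legs: 2, mass: 5, age: 2, habitat: swamp]: legs = 2 — does not pass, so Out.

Out, Out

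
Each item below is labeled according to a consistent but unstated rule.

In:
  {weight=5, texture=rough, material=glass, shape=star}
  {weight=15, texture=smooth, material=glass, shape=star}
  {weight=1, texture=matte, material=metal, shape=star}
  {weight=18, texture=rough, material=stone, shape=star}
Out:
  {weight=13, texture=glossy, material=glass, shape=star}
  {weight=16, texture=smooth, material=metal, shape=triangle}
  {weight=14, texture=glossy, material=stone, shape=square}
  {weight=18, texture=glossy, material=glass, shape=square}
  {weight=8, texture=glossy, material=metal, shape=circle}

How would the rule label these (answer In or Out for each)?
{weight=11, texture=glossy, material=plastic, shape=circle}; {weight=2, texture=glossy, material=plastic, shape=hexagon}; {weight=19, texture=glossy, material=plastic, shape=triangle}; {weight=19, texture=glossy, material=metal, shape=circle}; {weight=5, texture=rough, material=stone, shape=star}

Out, Out, Out, Out, In

The classifier is using: shape is star AND weight ≠ 13.
{weight=11, texture=glossy, material=plastic, shape=circle}: shape is circle, weight = 11 — does not pass, so Out.
{weight=2, texture=glossy, material=plastic, shape=hexagon}: shape is hexagon, weight = 2 — does not pass, so Out.
{weight=19, texture=glossy, material=plastic, shape=triangle}: shape is triangle, weight = 19 — does not pass, so Out.
{weight=19, texture=glossy, material=metal, shape=circle}: shape is circle, weight = 19 — does not pass, so Out.
{weight=5, texture=rough, material=stone, shape=star}: shape is star, weight = 5 — passes, so In.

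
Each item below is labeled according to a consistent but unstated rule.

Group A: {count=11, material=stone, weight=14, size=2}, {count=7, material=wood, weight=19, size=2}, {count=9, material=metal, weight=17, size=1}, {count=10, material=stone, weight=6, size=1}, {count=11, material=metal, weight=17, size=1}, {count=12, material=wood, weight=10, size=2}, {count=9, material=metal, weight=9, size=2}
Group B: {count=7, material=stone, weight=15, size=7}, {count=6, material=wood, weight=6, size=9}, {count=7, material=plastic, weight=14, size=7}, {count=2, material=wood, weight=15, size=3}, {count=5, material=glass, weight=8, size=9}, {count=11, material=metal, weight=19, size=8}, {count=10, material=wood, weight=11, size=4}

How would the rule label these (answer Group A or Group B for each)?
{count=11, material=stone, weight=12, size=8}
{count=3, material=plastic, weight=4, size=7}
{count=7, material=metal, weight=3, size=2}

The simplest hypothesis consistent with all the labels is: size ≤ 2.
{count=11, material=stone, weight=12, size=8}: size = 8, does not satisfy this → Group B. {count=3, material=plastic, weight=4, size=7}: size = 7, does not satisfy this → Group B. {count=7, material=metal, weight=3, size=2}: size = 2, passes → Group A.

Group B, Group B, Group A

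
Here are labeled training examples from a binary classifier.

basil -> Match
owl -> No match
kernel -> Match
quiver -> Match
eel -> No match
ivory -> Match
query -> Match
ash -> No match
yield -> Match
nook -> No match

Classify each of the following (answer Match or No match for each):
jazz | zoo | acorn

No match, No match, Match

The classifier is using: length ≥ 5.
jazz: length 4, fails this test → No match. zoo: length 3, fails this test → No match. acorn: length 5, fits → Match.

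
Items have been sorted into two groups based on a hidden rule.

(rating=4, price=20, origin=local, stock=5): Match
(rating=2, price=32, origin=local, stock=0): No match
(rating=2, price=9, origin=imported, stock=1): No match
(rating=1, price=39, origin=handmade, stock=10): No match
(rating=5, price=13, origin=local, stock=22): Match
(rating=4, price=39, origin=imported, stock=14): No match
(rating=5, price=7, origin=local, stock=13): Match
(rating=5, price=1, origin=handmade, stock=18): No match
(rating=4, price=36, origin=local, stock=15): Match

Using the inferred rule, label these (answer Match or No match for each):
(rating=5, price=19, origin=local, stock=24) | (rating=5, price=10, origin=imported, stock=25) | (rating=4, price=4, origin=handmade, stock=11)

Match, No match, No match

The common property of the 'Match' items is: origin is local AND stock ≥ 1. No 'No match' item has it.
(rating=5, price=19, origin=local, stock=24): origin is local, stock = 24, meets the rule → Match.
(rating=5, price=10, origin=imported, stock=25): origin is imported, stock = 25, lacks this property → No match.
(rating=4, price=4, origin=handmade, stock=11): origin is handmade, stock = 11, lacks this property → No match.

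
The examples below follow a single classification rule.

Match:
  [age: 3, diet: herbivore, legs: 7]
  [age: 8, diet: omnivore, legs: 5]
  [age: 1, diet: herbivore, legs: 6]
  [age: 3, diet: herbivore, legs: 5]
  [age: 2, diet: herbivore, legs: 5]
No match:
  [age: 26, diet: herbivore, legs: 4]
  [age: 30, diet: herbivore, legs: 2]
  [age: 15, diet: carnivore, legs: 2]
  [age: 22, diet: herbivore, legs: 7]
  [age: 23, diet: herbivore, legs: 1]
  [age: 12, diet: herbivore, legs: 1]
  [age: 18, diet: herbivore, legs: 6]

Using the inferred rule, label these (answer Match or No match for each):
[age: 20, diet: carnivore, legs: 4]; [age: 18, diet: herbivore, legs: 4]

A rule that fits every label: age ≤ 8 — true of each 'Match' example, false of each 'No match' one.
[age: 20, diet: carnivore, legs: 4] — age = 20, hence No match. [age: 18, diet: herbivore, legs: 4] — age = 18, hence No match.

No match, No match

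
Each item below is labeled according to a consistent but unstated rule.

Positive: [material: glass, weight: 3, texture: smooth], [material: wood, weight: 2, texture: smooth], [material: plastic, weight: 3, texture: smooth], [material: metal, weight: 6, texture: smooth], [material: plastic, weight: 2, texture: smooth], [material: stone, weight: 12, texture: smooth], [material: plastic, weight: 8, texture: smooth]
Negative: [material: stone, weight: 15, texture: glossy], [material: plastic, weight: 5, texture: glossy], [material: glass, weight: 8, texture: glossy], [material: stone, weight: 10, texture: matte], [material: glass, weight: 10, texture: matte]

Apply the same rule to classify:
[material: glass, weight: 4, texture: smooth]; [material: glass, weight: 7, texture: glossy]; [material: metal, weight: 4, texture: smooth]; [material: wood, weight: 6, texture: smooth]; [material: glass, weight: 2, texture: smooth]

Positive, Negative, Positive, Positive, Positive

The rule appears to be: texture is smooth.
[material: glass, weight: 4, texture: smooth]: texture is smooth, meets the rule → Positive.
[material: glass, weight: 7, texture: glossy]: texture is glossy, doesn't qualify → Negative.
[material: metal, weight: 4, texture: smooth]: texture is smooth, meets the rule → Positive.
[material: wood, weight: 6, texture: smooth]: texture is smooth, meets the rule → Positive.
[material: glass, weight: 2, texture: smooth]: texture is smooth, meets the rule → Positive.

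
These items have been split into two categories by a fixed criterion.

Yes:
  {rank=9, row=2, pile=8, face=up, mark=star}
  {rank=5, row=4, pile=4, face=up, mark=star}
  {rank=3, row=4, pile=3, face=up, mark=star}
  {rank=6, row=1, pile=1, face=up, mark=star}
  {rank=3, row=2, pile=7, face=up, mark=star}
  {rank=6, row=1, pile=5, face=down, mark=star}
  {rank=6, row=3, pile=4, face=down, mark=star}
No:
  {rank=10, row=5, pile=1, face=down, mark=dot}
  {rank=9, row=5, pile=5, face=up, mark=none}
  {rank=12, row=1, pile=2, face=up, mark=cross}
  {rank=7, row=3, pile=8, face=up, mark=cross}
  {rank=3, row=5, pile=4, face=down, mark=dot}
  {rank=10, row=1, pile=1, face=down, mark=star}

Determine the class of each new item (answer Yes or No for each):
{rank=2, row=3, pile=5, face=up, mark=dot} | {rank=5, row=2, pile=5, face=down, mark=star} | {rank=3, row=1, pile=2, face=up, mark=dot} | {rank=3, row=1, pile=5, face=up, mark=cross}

No, Yes, No, No

The rule appears to be: mark is star AND rank ≤ 9.
{rank=2, row=3, pile=5, face=up, mark=dot}: No (mark is dot, rank = 2).
{rank=5, row=2, pile=5, face=down, mark=star}: Yes (mark is star, rank = 5).
{rank=3, row=1, pile=2, face=up, mark=dot}: No (mark is dot, rank = 3).
{rank=3, row=1, pile=5, face=up, mark=cross}: No (mark is cross, rank = 3).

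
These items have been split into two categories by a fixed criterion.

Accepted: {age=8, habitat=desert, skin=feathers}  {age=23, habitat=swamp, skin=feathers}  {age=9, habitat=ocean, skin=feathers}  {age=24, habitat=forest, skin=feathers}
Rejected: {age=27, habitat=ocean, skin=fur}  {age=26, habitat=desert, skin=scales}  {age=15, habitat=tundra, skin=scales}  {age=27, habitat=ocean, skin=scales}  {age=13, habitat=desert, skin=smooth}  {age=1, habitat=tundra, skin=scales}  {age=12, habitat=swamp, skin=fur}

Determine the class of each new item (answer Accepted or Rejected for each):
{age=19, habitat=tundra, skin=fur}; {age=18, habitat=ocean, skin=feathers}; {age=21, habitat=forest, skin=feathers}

Rejected, Accepted, Accepted

Comparing the two groups points to one rule — skin is feathers.
{age=19, habitat=tundra, skin=fur}: Rejected (skin is fur).
{age=18, habitat=ocean, skin=feathers}: Accepted (skin is feathers).
{age=21, habitat=forest, skin=feathers}: Accepted (skin is feathers).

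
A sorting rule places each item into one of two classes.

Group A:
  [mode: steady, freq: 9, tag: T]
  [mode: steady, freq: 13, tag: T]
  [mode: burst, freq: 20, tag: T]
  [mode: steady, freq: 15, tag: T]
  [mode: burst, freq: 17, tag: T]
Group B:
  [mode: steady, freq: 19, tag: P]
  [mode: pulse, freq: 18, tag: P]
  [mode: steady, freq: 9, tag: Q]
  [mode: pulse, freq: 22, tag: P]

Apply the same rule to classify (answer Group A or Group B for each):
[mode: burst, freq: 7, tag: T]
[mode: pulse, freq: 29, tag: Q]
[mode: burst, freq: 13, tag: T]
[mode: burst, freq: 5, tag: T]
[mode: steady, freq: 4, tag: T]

Every 'Group A' example satisfies: tag is T. None of the 'Group B' examples do.
Group A: [mode: burst, freq: 7, tag: T], since tag is T.
Group B: [mode: pulse, freq: 29, tag: Q], since tag is Q.
Group A: [mode: burst, freq: 13, tag: T], since tag is T.
Group A: [mode: burst, freq: 5, tag: T], since tag is T.
Group A: [mode: steady, freq: 4, tag: T], since tag is T.

Group A, Group B, Group A, Group A, Group A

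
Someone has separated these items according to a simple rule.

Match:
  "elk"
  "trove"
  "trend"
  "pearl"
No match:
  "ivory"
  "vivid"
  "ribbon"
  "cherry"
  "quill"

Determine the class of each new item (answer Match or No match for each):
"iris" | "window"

Every 'Match' example satisfies: odd length AND contains 'e'. None of the 'No match' examples do.

No match, No match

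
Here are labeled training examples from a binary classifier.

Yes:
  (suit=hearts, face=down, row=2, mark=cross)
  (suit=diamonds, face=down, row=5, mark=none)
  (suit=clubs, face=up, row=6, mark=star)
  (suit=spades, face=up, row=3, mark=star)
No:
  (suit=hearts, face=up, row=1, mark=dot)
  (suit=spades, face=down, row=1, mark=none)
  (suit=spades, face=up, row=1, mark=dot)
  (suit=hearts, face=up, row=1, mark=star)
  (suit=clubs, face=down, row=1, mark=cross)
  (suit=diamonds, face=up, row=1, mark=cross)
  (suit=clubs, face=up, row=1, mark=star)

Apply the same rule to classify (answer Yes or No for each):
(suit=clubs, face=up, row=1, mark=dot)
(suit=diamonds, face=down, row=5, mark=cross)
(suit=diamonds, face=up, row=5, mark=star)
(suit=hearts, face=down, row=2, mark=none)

No, Yes, Yes, Yes

The classifier is using: row ≥ 2.
(suit=clubs, face=up, row=1, mark=dot): row = 1 — doesn't match, so No.
(suit=diamonds, face=down, row=5, mark=cross): row = 5 — meets the rule, so Yes.
(suit=diamonds, face=up, row=5, mark=star): row = 5 — meets the rule, so Yes.
(suit=hearts, face=down, row=2, mark=none): row = 2 — meets the rule, so Yes.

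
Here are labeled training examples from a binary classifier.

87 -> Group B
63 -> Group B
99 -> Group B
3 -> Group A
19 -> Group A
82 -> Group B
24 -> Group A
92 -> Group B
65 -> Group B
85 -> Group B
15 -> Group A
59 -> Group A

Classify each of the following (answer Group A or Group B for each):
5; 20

The pattern is that an item is 'Group A' exactly when: at most 59.

Group A, Group A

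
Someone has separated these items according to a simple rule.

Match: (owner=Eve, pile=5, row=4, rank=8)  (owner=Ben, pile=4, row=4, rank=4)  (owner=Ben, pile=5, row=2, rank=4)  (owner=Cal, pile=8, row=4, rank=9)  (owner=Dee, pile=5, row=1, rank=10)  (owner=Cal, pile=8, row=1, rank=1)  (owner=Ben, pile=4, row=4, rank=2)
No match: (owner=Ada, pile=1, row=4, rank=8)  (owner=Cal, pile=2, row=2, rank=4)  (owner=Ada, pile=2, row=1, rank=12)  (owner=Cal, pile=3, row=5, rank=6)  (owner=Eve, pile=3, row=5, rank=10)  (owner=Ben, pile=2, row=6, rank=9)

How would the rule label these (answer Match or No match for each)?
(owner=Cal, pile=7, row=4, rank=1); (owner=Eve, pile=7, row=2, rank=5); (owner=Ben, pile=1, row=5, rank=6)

Rule: pile ≥ 4. This holds for each 'Match' example and fails for each 'No match' one.
Match: (owner=Cal, pile=7, row=4, rank=1), since pile = 7. Match: (owner=Eve, pile=7, row=2, rank=5), since pile = 7. No match: (owner=Ben, pile=1, row=5, rank=6), since pile = 1.

Match, Match, No match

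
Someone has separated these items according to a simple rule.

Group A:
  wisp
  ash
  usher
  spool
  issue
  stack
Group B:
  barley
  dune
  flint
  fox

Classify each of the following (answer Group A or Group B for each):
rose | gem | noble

Group A, Group B, Group B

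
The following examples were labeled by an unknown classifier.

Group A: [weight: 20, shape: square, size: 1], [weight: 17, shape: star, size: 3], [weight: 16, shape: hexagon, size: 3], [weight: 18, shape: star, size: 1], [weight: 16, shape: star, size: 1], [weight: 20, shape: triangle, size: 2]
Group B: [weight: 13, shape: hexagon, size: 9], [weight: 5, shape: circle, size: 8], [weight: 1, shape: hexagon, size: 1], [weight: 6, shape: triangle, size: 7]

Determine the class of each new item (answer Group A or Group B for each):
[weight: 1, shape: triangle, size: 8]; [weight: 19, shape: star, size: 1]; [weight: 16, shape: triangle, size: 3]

Group B, Group A, Group A

Rule: weight ≥ 16. This holds for each 'Group A' example and fails for each 'Group B' one.
[weight: 1, shape: triangle, size: 8]: weight = 1, lacks this property → Group B.
[weight: 19, shape: star, size: 1]: weight = 19, meets the rule → Group A.
[weight: 16, shape: triangle, size: 3]: weight = 16, meets the rule → Group A.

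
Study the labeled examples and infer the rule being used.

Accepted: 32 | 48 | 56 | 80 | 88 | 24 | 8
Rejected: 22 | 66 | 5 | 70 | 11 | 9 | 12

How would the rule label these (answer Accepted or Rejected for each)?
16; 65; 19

Every 'Accepted' example satisfies: multiple of 8. None of the 'Rejected' examples do.

Accepted, Rejected, Rejected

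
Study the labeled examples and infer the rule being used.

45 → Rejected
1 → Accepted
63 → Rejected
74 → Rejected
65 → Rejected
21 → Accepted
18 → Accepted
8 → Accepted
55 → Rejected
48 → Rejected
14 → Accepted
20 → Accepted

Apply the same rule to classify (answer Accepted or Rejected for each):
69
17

'Accepted' ⟺ at most 21.
69: 69 > 21, doesn't match → Rejected. 17: 17 ≤ 21, passes → Accepted.

Rejected, Accepted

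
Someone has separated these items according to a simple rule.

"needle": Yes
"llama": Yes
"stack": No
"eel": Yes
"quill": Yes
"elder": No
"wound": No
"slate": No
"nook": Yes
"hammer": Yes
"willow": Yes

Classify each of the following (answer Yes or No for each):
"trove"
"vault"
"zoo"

No, No, Yes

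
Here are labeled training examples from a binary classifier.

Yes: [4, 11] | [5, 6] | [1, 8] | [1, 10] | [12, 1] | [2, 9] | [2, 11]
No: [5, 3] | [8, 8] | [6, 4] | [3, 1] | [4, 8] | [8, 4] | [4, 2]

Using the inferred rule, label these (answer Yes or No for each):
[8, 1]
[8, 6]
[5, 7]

A rule that fits every label: sum is odd — true of each 'Yes' example, false of each 'No' one.
[8, 1]: 8+1 = 9, meets the rule → Yes. [8, 6]: 8+6 = 14, does not fit → No. [5, 7]: 5+7 = 12, does not fit → No.

Yes, No, No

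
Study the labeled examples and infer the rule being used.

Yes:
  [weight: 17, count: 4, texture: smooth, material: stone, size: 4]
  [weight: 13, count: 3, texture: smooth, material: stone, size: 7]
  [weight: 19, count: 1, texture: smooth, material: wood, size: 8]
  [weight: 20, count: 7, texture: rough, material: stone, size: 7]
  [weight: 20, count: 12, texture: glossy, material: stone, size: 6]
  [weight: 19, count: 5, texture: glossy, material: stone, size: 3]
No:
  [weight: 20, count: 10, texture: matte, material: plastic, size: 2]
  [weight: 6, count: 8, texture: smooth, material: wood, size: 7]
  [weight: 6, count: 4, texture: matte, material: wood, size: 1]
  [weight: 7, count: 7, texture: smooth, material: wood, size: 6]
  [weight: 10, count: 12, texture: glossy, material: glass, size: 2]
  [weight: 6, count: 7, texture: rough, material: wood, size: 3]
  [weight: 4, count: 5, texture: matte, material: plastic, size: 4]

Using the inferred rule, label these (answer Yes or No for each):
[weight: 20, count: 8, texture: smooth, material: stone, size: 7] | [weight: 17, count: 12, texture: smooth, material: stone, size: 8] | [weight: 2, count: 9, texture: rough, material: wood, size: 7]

'Yes' ⟺ weight ≥ 10 AND size ≥ 3.

Yes, Yes, No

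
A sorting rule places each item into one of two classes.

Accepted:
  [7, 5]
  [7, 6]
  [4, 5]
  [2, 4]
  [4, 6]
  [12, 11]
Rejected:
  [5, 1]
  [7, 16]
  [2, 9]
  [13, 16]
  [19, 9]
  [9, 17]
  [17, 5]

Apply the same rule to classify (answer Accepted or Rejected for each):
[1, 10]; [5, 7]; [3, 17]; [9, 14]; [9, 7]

Rejected, Accepted, Rejected, Rejected, Accepted

All 'Accepted' examples share one property — |first − second| ≤ 2 — and every 'Rejected' example lacks it.
[1, 10] — |1−10| = 9, hence Rejected. [5, 7] — |5−7| = 2, hence Accepted. [3, 17] — |3−17| = 14, hence Rejected. [9, 14] — |9−14| = 5, hence Rejected. [9, 7] — |9−7| = 2, hence Accepted.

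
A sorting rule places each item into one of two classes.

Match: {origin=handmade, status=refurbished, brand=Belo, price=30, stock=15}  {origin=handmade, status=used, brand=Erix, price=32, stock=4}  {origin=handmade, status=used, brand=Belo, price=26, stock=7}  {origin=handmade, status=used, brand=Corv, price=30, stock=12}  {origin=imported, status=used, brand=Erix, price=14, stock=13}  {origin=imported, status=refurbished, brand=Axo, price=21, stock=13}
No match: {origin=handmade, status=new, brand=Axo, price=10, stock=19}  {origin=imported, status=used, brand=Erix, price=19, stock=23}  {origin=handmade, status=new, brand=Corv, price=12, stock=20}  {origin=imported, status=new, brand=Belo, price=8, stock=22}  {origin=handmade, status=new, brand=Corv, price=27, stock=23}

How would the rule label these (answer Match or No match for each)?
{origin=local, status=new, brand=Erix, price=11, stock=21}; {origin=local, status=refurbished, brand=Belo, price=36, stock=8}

One predicate separates the groups cleanly: stock ≤ 15.

No match, Match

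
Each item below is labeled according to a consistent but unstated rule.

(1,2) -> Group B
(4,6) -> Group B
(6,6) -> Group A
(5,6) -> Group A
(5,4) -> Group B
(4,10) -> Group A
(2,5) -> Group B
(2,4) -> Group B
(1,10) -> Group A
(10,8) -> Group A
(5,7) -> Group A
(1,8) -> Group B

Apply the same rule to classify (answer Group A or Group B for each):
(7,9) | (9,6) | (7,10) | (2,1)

Group A, Group A, Group A, Group B

One predicate separates the groups cleanly: sum ≥ 11.
(7,9): 7+9 = 16 — satisfies this, so Group A.
(9,6): 9+6 = 15 — satisfies this, so Group A.
(7,10): 7+10 = 17 — satisfies this, so Group A.
(2,1): 2+1 = 3 — does not fit, so Group B.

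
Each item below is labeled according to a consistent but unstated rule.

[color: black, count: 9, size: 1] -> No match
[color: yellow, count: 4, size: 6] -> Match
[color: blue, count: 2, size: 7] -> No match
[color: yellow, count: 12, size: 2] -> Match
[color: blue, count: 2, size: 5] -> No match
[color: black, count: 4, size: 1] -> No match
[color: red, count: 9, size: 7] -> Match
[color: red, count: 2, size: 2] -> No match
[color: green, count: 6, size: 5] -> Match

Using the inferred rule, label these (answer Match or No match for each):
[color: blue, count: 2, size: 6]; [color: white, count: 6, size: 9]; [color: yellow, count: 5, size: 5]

No match, Match, Match

'Match' ⟺ size ≥ 2 AND count ≥ 4.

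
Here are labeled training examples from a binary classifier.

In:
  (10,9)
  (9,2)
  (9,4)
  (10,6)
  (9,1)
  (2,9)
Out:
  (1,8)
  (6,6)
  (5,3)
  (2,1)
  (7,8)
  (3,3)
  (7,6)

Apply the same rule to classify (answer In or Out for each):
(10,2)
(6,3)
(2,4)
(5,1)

In, Out, Out, Out

The common property of the 'In' items is: max ≥ 9. No 'Out' item has it.
(10,2) — max 10, hence In.
(6,3) — max 6, hence Out.
(2,4) — max 4, hence Out.
(5,1) — max 5, hence Out.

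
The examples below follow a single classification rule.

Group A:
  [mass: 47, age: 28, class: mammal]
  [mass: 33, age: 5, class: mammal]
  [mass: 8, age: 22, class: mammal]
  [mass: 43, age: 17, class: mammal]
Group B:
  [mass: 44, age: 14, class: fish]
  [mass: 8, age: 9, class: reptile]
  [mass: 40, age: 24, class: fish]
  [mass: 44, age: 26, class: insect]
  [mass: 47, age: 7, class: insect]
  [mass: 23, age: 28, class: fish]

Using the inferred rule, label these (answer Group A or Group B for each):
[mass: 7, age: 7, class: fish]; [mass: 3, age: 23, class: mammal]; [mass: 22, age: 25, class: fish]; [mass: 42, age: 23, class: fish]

Checking candidate rules against both groups, what survives is: class is mammal.

Group B, Group A, Group B, Group B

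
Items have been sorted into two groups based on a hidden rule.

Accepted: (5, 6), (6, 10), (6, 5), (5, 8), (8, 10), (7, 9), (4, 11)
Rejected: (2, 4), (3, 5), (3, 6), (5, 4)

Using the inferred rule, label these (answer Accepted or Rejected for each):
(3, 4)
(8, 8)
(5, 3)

Rule: sum ≥ 11. This holds for each 'Accepted' example and fails for each 'Rejected' one.
(3, 4): Rejected (3+4 = 7). (8, 8): Accepted (8+8 = 16). (5, 3): Rejected (5+3 = 8).

Rejected, Accepted, Rejected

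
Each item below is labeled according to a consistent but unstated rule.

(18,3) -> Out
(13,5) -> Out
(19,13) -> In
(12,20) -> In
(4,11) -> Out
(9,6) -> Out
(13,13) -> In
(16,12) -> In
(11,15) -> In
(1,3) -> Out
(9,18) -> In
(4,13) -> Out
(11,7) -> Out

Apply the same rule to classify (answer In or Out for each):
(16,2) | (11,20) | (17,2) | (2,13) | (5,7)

Out, In, Out, Out, Out

A rule that fits every label: sum ≥ 26 — true of each 'In' example, false of each 'Out' one.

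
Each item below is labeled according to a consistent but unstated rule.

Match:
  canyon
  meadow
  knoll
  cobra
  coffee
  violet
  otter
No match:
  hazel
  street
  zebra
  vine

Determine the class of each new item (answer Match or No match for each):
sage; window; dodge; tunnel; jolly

No match, Match, Match, No match, Match

'Match' ⟺ contains 'o'.
No match: sage, since no 'o'.
Match: window, since has 'o'.
Match: dodge, since has 'o'.
No match: tunnel, since no 'o'.
Match: jolly, since has 'o'.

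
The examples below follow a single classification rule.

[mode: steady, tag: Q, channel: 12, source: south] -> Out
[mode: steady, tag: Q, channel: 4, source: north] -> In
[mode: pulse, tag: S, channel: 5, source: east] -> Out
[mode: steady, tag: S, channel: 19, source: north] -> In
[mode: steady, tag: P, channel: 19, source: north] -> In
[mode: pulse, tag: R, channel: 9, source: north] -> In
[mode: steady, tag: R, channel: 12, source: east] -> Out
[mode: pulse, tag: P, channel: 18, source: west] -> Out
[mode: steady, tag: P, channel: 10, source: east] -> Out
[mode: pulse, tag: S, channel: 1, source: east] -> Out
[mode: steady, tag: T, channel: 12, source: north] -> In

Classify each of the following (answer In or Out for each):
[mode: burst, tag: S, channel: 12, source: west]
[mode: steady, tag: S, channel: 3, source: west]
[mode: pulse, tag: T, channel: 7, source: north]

Comparing the two groups points to one rule — source is north.

Out, Out, In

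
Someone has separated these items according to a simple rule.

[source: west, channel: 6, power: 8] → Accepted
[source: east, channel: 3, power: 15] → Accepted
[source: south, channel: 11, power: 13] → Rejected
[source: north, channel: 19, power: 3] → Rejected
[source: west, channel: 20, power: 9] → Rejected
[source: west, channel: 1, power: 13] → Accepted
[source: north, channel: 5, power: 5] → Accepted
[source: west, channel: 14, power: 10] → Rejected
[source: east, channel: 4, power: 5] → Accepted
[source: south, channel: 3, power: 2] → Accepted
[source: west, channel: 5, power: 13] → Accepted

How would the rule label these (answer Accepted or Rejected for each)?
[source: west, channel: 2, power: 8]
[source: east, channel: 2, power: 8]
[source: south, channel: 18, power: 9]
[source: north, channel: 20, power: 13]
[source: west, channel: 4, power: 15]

Accepted, Accepted, Rejected, Rejected, Accepted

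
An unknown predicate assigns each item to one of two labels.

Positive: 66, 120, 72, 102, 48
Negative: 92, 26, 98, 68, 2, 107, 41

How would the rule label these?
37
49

All 'Positive' examples share one property — multiple of 3 — and every 'Negative' example lacks it.
37: 37 = 3·12 + 1 — fails this test, so Negative. 49: 49 = 3·16 + 1 — fails this test, so Negative.

Negative, Negative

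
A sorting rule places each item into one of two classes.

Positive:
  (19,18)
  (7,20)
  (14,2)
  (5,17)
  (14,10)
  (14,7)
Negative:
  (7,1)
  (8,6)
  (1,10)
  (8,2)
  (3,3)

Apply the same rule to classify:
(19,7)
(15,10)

Positive, Positive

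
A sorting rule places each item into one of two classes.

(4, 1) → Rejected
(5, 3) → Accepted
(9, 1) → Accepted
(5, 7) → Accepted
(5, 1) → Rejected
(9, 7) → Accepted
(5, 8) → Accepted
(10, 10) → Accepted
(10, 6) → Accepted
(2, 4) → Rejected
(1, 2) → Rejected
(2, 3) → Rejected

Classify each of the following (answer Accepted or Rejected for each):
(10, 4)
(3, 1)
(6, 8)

The common property of the 'Accepted' items is: sum ≥ 8. No 'Rejected' item has it.
(10, 4): 10+4 = 14 — satisfies this, so Accepted. (3, 1): 3+1 = 4 — doesn't qualify, so Rejected. (6, 8): 6+8 = 14 — satisfies this, so Accepted.

Accepted, Rejected, Accepted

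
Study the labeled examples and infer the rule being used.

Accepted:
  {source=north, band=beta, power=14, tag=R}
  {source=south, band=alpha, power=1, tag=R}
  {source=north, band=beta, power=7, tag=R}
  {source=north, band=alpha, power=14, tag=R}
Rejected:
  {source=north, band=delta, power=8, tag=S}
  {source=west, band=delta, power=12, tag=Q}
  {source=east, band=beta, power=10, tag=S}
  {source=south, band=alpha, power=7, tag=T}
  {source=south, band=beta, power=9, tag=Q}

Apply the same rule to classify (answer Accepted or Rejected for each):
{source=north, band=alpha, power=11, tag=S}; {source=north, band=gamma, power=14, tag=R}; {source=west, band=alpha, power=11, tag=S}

The common property of the 'Accepted' items is: tag is R. No 'Rejected' item has it.
Rejected: {source=north, band=alpha, power=11, tag=S}, since tag is S.
Accepted: {source=north, band=gamma, power=14, tag=R}, since tag is R.
Rejected: {source=west, band=alpha, power=11, tag=S}, since tag is S.

Rejected, Accepted, Rejected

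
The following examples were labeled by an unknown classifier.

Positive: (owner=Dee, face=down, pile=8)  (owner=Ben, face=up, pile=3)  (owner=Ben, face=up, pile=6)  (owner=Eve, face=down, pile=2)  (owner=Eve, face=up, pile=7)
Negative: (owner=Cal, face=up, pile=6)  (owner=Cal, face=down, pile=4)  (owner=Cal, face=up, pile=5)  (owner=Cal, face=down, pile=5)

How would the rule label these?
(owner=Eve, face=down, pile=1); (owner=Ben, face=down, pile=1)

One predicate separates the groups cleanly: owner is not Cal.
(owner=Eve, face=down, pile=1) → owner is Eve → Positive. (owner=Ben, face=down, pile=1) → owner is Ben → Positive.

Positive, Positive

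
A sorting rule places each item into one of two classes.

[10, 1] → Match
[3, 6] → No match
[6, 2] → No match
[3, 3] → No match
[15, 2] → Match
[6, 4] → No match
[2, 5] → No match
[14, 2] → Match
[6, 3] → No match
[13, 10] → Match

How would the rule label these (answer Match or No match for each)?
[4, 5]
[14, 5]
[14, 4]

No match, Match, Match

The distinguishing property — sum ≥ 11 — holds for all the 'Match' cases and none of the 'No match' cases.
[4, 5]: 4+5 = 9, fails the rule → No match. [14, 5]: 14+5 = 19, qualifies → Match. [14, 4]: 14+4 = 18, qualifies → Match.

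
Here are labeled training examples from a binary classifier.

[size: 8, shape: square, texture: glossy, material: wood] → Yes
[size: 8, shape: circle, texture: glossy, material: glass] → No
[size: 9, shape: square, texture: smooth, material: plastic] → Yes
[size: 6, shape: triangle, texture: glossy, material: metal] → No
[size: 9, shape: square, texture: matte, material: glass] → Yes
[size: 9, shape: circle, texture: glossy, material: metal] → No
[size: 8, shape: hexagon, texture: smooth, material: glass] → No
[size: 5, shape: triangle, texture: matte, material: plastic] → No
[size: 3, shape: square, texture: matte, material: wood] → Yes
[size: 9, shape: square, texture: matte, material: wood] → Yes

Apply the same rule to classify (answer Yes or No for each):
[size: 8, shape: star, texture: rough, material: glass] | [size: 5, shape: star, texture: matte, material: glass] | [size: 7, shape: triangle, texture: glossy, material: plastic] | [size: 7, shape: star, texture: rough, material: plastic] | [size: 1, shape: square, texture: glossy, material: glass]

Comparing the two groups points to one rule — shape is square.
[size: 8, shape: star, texture: rough, material: glass] → shape is star → No.
[size: 5, shape: star, texture: matte, material: glass] → shape is star → No.
[size: 7, shape: triangle, texture: glossy, material: plastic] → shape is triangle → No.
[size: 7, shape: star, texture: rough, material: plastic] → shape is star → No.
[size: 1, shape: square, texture: glossy, material: glass] → shape is square → Yes.

No, No, No, No, Yes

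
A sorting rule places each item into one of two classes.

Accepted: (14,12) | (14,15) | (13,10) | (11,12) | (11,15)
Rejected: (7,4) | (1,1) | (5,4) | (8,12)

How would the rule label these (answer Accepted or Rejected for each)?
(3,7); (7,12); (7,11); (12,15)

One predicate separates the groups cleanly: sum ≥ 23.
(3,7): Rejected (3+7 = 10).
(7,12): Rejected (7+12 = 19).
(7,11): Rejected (7+11 = 18).
(12,15): Accepted (12+15 = 27).

Rejected, Rejected, Rejected, Accepted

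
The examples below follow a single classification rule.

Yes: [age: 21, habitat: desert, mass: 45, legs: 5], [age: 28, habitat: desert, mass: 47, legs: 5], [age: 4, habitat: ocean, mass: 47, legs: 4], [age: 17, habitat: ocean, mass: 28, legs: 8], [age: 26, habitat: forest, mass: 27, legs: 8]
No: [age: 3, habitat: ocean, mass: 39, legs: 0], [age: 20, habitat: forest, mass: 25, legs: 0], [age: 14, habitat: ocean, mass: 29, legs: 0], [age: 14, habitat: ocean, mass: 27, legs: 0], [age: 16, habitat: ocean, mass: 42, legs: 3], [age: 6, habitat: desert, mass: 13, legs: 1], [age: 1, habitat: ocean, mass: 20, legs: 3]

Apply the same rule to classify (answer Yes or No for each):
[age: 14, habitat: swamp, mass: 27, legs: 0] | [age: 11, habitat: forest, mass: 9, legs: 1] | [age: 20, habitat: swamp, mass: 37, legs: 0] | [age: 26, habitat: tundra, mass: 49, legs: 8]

A rule that fits every label: legs ≥ 4 — true of each 'Yes' example, false of each 'No' one.
[age: 14, habitat: swamp, mass: 27, legs: 0]: No (legs = 0). [age: 11, habitat: forest, mass: 9, legs: 1]: No (legs = 1). [age: 20, habitat: swamp, mass: 37, legs: 0]: No (legs = 0). [age: 26, habitat: tundra, mass: 49, legs: 8]: Yes (legs = 8).

No, No, No, Yes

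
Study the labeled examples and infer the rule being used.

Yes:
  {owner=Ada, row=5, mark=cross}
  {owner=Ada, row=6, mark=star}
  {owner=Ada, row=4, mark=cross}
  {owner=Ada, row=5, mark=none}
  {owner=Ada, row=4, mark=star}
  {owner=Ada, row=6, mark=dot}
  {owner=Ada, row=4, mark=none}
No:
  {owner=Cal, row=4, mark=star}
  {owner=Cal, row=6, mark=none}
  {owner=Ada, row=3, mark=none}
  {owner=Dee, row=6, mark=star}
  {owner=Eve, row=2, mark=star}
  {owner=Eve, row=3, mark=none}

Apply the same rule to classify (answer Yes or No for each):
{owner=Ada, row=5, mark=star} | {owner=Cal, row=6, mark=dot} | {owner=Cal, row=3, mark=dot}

Yes, No, No

The classifier is using: owner is Ada AND row ≥ 4.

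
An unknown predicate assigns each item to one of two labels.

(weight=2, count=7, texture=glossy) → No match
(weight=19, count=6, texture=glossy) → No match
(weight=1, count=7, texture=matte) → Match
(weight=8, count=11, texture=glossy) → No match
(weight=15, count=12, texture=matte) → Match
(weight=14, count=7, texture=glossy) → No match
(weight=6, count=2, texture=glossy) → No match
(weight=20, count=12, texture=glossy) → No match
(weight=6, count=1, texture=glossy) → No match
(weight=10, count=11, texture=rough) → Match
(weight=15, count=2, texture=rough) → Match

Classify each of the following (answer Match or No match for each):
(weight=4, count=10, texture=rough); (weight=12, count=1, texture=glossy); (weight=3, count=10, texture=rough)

One predicate separates the groups cleanly: texture is not glossy.

Match, No match, Match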